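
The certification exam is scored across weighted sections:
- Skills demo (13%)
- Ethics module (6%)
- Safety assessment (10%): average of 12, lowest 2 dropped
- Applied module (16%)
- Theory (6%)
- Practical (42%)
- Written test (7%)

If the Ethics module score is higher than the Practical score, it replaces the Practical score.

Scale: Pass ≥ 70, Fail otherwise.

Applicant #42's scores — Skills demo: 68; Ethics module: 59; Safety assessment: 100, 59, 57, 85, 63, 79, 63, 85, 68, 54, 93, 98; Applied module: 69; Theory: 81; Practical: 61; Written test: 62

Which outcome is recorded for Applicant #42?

Safety assessment: drop 54, 57 → average of remaining 10 = 793/10 = 79.3
Ethics module (59) ≤ Practical (61), so Practical stays at 61.
Weighted total:
  Skills demo 68 × 0.13 = 8.84
  Ethics module 59 × 0.06 = 3.54
  Safety assessment 79.3 × 0.1 = 7.93
  Applied module 69 × 0.16 = 11.04
  Theory 81 × 0.06 = 4.86
  Practical 61 × 0.42 = 25.62
  Written test 62 × 0.07 = 4.34
Sum = 66.17
66.17 < 70 → Fail

Fail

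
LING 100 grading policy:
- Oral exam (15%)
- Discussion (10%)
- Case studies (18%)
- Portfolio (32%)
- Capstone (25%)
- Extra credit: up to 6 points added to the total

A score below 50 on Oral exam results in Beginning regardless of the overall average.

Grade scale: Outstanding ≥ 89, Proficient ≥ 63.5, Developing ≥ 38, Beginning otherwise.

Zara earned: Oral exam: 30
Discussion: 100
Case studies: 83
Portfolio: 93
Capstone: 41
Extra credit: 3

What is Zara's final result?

Oral exam score 30 < 50: minimum not met.
Weighted total:
  Oral exam 30 × 0.15 = 4.5
  Discussion 100 × 0.1 = 10
  Case studies 83 × 0.18 = 14.94
  Portfolio 93 × 0.32 = 29.76
  Capstone 41 × 0.25 = 10.25
Sum = 69.45
Extra credit: 69.45 + 3 = 72.45
Because the Oral exam minimum was not met, the result is Beginning.

Beginning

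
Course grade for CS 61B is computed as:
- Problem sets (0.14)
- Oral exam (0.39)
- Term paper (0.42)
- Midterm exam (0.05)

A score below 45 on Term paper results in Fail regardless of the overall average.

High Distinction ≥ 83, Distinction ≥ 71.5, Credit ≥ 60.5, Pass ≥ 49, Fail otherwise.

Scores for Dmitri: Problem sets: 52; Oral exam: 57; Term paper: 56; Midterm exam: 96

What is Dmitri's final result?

Term paper score 56 ≥ 45: minimum met.
Weighted total:
  Problem sets 52 × 0.14 = 7.28
  Oral exam 57 × 0.39 = 22.23
  Term paper 56 × 0.42 = 23.52
  Midterm exam 96 × 0.05 = 4.8
Sum = 57.83
57.83 is ≥ 49 and < 60.5 → Pass

Pass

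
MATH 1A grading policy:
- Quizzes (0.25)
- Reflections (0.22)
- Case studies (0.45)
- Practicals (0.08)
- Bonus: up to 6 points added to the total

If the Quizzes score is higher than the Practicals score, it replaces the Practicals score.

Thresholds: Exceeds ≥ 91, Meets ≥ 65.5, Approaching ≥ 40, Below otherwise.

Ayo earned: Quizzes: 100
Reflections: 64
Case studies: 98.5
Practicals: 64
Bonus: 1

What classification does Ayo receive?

Quizzes (100) > Practicals (64), so Practicals counts as 100.
Weighted total:
  Quizzes 100 × 0.25 = 25
  Reflections 64 × 0.22 = 14.08
  Case studies 98.5 × 0.45 = 44.325
  Practicals 100 × 0.08 = 8
Sum = 91.405
Bonus: 91.405 + 1 = 92.405
92.405 ≥ 91 → Exceeds

Exceeds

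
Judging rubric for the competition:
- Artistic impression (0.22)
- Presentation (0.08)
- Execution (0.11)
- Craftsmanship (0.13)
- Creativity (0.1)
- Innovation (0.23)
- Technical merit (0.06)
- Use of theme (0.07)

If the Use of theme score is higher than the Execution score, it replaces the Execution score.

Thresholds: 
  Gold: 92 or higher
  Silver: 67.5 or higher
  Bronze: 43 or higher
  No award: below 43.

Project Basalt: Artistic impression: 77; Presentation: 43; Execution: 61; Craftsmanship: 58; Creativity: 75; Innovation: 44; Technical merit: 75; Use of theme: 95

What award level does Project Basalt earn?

Use of theme (95) > Execution (61), so Execution counts as 95.
Weighted total:
  Artistic impression 77 × 0.22 = 16.94
  Presentation 43 × 0.08 = 3.44
  Execution 95 × 0.11 = 10.45
  Craftsmanship 58 × 0.13 = 7.54
  Creativity 75 × 0.1 = 7.5
  Innovation 44 × 0.23 = 10.12
  Technical merit 75 × 0.06 = 4.5
  Use of theme 95 × 0.07 = 6.65
Sum = 67.14
67.14 is ≥ 43 and < 67.5 → Bronze

Bronze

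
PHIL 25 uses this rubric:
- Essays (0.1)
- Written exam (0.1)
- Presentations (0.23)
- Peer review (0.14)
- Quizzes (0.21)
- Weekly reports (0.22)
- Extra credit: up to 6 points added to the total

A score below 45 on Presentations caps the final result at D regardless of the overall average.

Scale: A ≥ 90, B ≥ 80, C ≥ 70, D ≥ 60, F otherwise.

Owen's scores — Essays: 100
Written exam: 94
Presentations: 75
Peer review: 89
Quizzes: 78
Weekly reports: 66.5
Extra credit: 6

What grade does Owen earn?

B

Presentations score 75 ≥ 45: minimum met.
Weighted total:
  Essays 100 × 0.1 = 10
  Written exam 94 × 0.1 = 9.4
  Presentations 75 × 0.23 = 17.25
  Peer review 89 × 0.14 = 12.46
  Quizzes 78 × 0.21 = 16.38
  Weekly reports 66.5 × 0.22 = 14.63
Sum = 80.12
Extra credit: 80.12 + 6 = 86.12
86.12 is ≥ 80 and < 90 → B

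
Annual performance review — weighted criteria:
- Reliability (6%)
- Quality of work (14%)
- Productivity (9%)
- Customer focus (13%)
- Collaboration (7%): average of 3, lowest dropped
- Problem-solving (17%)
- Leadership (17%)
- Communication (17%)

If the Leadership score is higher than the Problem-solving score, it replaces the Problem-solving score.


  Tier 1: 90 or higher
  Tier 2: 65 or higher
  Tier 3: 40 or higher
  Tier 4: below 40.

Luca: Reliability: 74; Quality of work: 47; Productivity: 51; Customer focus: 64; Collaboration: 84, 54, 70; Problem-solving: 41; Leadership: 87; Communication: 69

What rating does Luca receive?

Collaboration: drop 54 → average of remaining 2 = 154/2 = 77
Leadership (87) > Problem-solving (41), so Problem-solving counts as 87.
Weighted total:
  Reliability 74 × 0.06 = 4.44
  Quality of work 47 × 0.14 = 6.58
  Productivity 51 × 0.09 = 4.59
  Customer focus 64 × 0.13 = 8.32
  Collaboration 77 × 0.07 = 5.39
  Problem-solving 87 × 0.17 = 14.79
  Leadership 87 × 0.17 = 14.79
  Communication 69 × 0.17 = 11.73
Sum = 70.63
70.63 is ≥ 65 and < 90 → Tier 2

Tier 2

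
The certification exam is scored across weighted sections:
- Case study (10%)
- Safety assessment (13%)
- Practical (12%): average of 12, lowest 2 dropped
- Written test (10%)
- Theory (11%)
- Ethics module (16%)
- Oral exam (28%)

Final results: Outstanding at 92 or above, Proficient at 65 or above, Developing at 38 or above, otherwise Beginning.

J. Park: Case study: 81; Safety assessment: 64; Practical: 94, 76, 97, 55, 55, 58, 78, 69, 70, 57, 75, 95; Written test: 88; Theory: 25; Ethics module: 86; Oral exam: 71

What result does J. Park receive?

Practical: drop 55, 55 → average of remaining 10 = 769/10 = 76.9
Weighted total:
  Case study 81 × 0.1 = 8.1
  Safety assessment 64 × 0.13 = 8.32
  Practical 76.9 × 0.12 = 9.228
  Written test 88 × 0.1 = 8.8
  Theory 25 × 0.11 = 2.75
  Ethics module 86 × 0.16 = 13.76
  Oral exam 71 × 0.28 = 19.88
Sum = 70.838
70.838 is ≥ 65 and < 92 → Proficient

Proficient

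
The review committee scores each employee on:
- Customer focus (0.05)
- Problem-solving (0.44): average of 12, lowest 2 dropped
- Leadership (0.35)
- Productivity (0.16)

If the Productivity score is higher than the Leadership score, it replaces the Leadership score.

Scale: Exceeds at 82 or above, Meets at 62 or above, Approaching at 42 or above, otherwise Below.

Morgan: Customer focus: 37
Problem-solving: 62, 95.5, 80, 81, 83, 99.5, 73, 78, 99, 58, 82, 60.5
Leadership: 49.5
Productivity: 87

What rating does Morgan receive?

Problem-solving: drop 58, 60.5 → average of remaining 10 = 833/10 = 83.3
Productivity (87) > Leadership (49.5), so Leadership counts as 87.
Weighted total:
  Customer focus 37 × 0.05 = 1.85
  Problem-solving 83.3 × 0.44 = 36.652
  Leadership 87 × 0.35 = 30.45
  Productivity 87 × 0.16 = 13.92
Sum = 82.872
82.872 ≥ 82 → Exceeds

Exceeds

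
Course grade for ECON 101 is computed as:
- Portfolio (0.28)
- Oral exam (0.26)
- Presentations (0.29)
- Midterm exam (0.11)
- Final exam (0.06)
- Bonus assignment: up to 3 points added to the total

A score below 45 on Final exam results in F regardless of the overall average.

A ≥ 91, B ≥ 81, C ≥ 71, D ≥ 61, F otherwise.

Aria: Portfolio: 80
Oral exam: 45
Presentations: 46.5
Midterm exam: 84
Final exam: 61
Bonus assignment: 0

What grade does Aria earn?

Final exam score 61 ≥ 45: minimum met.
Weighted total:
  Portfolio 80 × 0.28 = 22.4
  Oral exam 45 × 0.26 = 11.7
  Presentations 46.5 × 0.29 = 13.485
  Midterm exam 84 × 0.11 = 9.24
  Final exam 61 × 0.06 = 3.66
Sum = 60.485
Bonus assignment: 60.485 + 0 = 60.485
60.485 < 61 → F

F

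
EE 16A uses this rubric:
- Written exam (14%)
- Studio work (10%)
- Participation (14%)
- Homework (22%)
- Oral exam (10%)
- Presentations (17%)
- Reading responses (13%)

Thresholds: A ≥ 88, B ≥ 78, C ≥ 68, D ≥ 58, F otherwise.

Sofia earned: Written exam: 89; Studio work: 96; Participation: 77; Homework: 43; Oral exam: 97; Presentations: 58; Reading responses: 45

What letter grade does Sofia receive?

Weighted total:
  Written exam 89 × 0.14 = 12.46
  Studio work 96 × 0.1 = 9.6
  Participation 77 × 0.14 = 10.78
  Homework 43 × 0.22 = 9.46
  Oral exam 97 × 0.1 = 9.7
  Presentations 58 × 0.17 = 9.86
  Reading responses 45 × 0.13 = 5.85
Sum = 67.71
67.71 is ≥ 58 and < 68 → D

D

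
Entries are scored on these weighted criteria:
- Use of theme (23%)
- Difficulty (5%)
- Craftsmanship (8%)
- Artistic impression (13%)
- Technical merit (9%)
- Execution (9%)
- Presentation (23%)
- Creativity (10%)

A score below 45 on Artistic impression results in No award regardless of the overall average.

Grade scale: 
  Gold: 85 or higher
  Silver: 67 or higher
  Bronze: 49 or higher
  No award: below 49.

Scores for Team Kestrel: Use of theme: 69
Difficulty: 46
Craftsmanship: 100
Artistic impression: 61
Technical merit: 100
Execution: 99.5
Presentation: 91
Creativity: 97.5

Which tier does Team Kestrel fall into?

Silver

Artistic impression score 61 ≥ 45: minimum met.
Weighted total:
  Use of theme 69 × 0.23 = 15.87
  Difficulty 46 × 0.05 = 2.3
  Craftsmanship 100 × 0.08 = 8
  Artistic impression 61 × 0.13 = 7.93
  Technical merit 100 × 0.09 = 9
  Execution 99.5 × 0.09 = 8.955
  Presentation 91 × 0.23 = 20.93
  Creativity 97.5 × 0.1 = 9.75
Sum = 82.735
82.735 is ≥ 67 and < 85 → Silver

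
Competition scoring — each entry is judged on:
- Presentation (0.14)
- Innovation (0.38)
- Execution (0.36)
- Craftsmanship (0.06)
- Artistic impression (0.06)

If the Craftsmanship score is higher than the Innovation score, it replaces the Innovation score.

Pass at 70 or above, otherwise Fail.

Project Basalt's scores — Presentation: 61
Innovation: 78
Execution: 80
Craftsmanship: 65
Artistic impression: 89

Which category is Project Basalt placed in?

Pass

Craftsmanship (65) ≤ Innovation (78), so Innovation stays at 78.
Weighted total:
  Presentation 61 × 0.14 = 8.54
  Innovation 78 × 0.38 = 29.64
  Execution 80 × 0.36 = 28.8
  Craftsmanship 65 × 0.06 = 3.9
  Artistic impression 89 × 0.06 = 5.34
Sum = 76.22
76.22 ≥ 70 → Pass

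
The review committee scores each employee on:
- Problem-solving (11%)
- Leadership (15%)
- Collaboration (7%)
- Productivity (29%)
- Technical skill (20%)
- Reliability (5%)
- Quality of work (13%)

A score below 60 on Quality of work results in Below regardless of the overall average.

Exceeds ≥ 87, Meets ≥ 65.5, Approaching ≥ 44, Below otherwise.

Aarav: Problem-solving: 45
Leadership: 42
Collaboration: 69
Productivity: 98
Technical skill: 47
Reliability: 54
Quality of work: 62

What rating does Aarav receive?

Quality of work score 62 ≥ 60: minimum met.
Weighted total:
  Problem-solving 45 × 0.11 = 4.95
  Leadership 42 × 0.15 = 6.3
  Collaboration 69 × 0.07 = 4.83
  Productivity 98 × 0.29 = 28.42
  Technical skill 47 × 0.2 = 9.4
  Reliability 54 × 0.05 = 2.7
  Quality of work 62 × 0.13 = 8.06
Sum = 64.66
64.66 is ≥ 44 and < 65.5 → Approaching

Approaching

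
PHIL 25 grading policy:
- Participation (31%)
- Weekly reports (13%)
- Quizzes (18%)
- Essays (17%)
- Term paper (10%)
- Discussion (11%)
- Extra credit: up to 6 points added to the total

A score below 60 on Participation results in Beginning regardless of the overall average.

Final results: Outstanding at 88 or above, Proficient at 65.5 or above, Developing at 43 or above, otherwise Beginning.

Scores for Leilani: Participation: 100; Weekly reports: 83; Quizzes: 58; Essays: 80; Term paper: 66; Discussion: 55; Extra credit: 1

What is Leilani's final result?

Participation score 100 ≥ 60: minimum met.
Weighted total:
  Participation 100 × 0.31 = 31
  Weekly reports 83 × 0.13 = 10.79
  Quizzes 58 × 0.18 = 10.44
  Essays 80 × 0.17 = 13.6
  Term paper 66 × 0.1 = 6.6
  Discussion 55 × 0.11 = 6.05
Sum = 78.48
Extra credit: 78.48 + 1 = 79.48
79.48 is ≥ 65.5 and < 88 → Proficient

Proficient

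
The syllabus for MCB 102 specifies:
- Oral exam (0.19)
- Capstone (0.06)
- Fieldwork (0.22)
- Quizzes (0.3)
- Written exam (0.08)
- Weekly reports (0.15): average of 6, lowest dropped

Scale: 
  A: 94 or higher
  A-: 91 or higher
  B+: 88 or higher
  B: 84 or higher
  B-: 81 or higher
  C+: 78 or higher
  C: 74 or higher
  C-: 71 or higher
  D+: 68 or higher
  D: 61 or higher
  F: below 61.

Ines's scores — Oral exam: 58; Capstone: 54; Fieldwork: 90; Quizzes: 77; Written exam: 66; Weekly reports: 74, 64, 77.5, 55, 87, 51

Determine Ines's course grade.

C-

Weekly reports: drop 51 → average of remaining 5 = 357.5/5 = 71.5
Weighted total:
  Oral exam 58 × 0.19 = 11.02
  Capstone 54 × 0.06 = 3.24
  Fieldwork 90 × 0.22 = 19.8
  Quizzes 77 × 0.3 = 23.1
  Written exam 66 × 0.08 = 5.28
  Weekly reports 71.5 × 0.15 = 10.725
Sum = 73.165
73.165 is ≥ 71 and < 74 → C-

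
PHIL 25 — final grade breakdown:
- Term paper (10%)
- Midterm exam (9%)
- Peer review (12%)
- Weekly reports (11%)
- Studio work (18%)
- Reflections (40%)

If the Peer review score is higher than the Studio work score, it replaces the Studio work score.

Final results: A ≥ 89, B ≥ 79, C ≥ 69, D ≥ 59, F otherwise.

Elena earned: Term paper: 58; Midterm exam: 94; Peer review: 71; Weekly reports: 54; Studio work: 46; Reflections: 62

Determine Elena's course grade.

D

Peer review (71) > Studio work (46), so Studio work counts as 71.
Weighted total:
  Term paper 58 × 0.1 = 5.8
  Midterm exam 94 × 0.09 = 8.46
  Peer review 71 × 0.12 = 8.52
  Weekly reports 54 × 0.11 = 5.94
  Studio work 71 × 0.18 = 12.78
  Reflections 62 × 0.4 = 24.8
Sum = 66.3
66.3 is ≥ 59 and < 69 → D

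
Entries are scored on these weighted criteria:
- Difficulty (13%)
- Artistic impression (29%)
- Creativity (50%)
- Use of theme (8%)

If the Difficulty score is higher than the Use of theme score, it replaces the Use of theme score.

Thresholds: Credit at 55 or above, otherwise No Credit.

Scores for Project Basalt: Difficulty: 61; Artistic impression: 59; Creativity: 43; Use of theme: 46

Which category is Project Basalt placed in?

Difficulty (61) > Use of theme (46), so Use of theme counts as 61.
Weighted total:
  Difficulty 61 × 0.13 = 7.93
  Artistic impression 59 × 0.29 = 17.11
  Creativity 43 × 0.5 = 21.5
  Use of theme 61 × 0.08 = 4.88
Sum = 51.42
51.42 < 55 → No Credit

No Credit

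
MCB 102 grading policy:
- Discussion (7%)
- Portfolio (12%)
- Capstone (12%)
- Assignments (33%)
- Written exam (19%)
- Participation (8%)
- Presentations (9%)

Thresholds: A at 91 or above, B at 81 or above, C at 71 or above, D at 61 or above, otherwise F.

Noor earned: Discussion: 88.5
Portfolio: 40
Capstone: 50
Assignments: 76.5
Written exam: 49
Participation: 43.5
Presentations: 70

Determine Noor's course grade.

D

Weighted total:
  Discussion 88.5 × 0.07 = 6.195
  Portfolio 40 × 0.12 = 4.8
  Capstone 50 × 0.12 = 6
  Assignments 76.5 × 0.33 = 25.245
  Written exam 49 × 0.19 = 9.31
  Participation 43.5 × 0.08 = 3.48
  Presentations 70 × 0.09 = 6.3
Sum = 61.33
61.33 is ≥ 61 and < 71 → D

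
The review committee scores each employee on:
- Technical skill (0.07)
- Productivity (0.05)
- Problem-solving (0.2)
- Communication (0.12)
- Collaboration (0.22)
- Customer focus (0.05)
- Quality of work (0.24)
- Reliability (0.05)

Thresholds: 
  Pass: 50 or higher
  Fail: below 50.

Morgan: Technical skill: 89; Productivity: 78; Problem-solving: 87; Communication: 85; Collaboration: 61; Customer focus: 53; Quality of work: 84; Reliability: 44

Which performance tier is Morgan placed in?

Pass

Weighted total:
  Technical skill 89 × 0.07 = 6.23
  Productivity 78 × 0.05 = 3.9
  Problem-solving 87 × 0.2 = 17.4
  Communication 85 × 0.12 = 10.2
  Collaboration 61 × 0.22 = 13.42
  Customer focus 53 × 0.05 = 2.65
  Quality of work 84 × 0.24 = 20.16
  Reliability 44 × 0.05 = 2.2
Sum = 76.16
76.16 ≥ 50 → Pass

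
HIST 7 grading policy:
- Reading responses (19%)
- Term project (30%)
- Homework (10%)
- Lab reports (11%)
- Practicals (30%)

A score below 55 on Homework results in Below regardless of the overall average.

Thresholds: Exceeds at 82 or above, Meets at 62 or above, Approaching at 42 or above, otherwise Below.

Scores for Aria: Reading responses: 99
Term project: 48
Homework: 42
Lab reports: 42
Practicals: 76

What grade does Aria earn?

Homework score 42 < 55: minimum not met.
Weighted total:
  Reading responses 99 × 0.19 = 18.81
  Term project 48 × 0.3 = 14.4
  Homework 42 × 0.1 = 4.2
  Lab reports 42 × 0.11 = 4.62
  Practicals 76 × 0.3 = 22.8
Sum = 64.83
Because the Homework minimum was not met, the result is Below.

Below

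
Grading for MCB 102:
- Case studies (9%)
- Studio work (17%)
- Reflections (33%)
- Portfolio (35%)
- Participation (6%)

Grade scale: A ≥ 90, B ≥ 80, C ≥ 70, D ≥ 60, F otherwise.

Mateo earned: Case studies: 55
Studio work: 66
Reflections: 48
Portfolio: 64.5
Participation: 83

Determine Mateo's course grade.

Weighted total:
  Case studies 55 × 0.09 = 4.95
  Studio work 66 × 0.17 = 11.22
  Reflections 48 × 0.33 = 15.84
  Portfolio 64.5 × 0.35 = 22.575
  Participation 83 × 0.06 = 4.98
Sum = 59.565
59.565 < 60 → F

F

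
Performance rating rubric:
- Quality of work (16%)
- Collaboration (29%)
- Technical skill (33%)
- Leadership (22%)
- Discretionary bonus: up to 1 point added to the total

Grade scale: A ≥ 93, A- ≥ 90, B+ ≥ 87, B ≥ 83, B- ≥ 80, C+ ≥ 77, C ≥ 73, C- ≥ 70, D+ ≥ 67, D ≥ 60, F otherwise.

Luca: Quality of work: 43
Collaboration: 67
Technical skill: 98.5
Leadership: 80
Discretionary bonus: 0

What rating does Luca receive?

C

Weighted total:
  Quality of work 43 × 0.16 = 6.88
  Collaboration 67 × 0.29 = 19.43
  Technical skill 98.5 × 0.33 = 32.505
  Leadership 80 × 0.22 = 17.6
Sum = 76.415
Discretionary bonus: 76.415 + 0 = 76.415
76.415 is ≥ 73 and < 77 → C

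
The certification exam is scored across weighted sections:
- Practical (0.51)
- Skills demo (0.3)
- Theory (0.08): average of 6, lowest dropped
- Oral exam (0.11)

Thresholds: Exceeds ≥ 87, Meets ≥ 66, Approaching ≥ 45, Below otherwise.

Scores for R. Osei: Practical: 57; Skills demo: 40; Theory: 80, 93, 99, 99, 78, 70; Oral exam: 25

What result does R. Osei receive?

Theory: drop 70 → average of remaining 5 = 449/5 = 89.8
Weighted total:
  Practical 57 × 0.51 = 29.07
  Skills demo 40 × 0.3 = 12
  Theory 89.8 × 0.08 = 7.184
  Oral exam 25 × 0.11 = 2.75
Sum = 51.004
51.004 is ≥ 45 and < 66 → Approaching

Approaching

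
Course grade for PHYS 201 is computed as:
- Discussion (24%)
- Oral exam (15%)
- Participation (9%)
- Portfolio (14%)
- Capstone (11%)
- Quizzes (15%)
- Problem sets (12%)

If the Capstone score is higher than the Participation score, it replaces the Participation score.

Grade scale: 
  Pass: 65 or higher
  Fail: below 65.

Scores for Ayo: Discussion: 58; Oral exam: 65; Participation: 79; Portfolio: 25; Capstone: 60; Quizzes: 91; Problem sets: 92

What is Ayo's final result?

Capstone (60) ≤ Participation (79), so Participation stays at 79.
Weighted total:
  Discussion 58 × 0.24 = 13.92
  Oral exam 65 × 0.15 = 9.75
  Participation 79 × 0.09 = 7.11
  Portfolio 25 × 0.14 = 3.5
  Capstone 60 × 0.11 = 6.6
  Quizzes 91 × 0.15 = 13.65
  Problem sets 92 × 0.12 = 11.04
Sum = 65.57
65.57 ≥ 65 → Pass

Pass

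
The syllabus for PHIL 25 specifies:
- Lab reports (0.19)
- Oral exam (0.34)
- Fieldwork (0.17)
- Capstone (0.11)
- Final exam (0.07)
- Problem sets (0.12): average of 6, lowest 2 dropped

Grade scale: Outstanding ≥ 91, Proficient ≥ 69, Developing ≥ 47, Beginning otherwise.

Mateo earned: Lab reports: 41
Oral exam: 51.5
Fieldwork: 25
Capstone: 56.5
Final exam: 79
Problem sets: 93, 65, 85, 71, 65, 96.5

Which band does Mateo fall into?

Problem sets: drop 65, 65 → average of remaining 4 = 345.5/4 = 86.375
Weighted total:
  Lab reports 41 × 0.19 = 7.79
  Oral exam 51.5 × 0.34 = 17.51
  Fieldwork 25 × 0.17 = 4.25
  Capstone 56.5 × 0.11 = 6.215
  Final exam 79 × 0.07 = 5.53
  Problem sets 86.375 × 0.12 = 10.365
Sum = 51.66
51.66 is ≥ 47 and < 69 → Developing

Developing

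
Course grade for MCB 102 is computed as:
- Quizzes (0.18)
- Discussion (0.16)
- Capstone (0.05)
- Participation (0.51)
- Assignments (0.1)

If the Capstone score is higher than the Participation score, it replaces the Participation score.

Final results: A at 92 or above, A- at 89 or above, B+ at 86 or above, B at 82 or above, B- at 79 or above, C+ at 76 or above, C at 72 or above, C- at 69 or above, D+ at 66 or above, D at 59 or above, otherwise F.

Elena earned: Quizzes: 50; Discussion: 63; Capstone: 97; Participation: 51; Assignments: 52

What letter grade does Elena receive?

C+

Capstone (97) > Participation (51), so Participation counts as 97.
Weighted total:
  Quizzes 50 × 0.18 = 9
  Discussion 63 × 0.16 = 10.08
  Capstone 97 × 0.05 = 4.85
  Participation 97 × 0.51 = 49.47
  Assignments 52 × 0.1 = 5.2
Sum = 78.6
78.6 is ≥ 76 and < 79 → C+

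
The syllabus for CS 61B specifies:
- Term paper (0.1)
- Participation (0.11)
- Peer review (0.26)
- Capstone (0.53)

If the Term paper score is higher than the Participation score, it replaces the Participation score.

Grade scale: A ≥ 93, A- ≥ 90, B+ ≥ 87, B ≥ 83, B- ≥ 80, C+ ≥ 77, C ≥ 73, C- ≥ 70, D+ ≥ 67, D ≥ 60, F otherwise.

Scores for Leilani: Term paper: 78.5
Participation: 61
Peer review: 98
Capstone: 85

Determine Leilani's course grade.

B+

Term paper (78.5) > Participation (61), so Participation counts as 78.5.
Weighted total:
  Term paper 78.5 × 0.1 = 7.85
  Participation 78.5 × 0.11 = 8.635
  Peer review 98 × 0.26 = 25.48
  Capstone 85 × 0.53 = 45.05
Sum = 87.015
87.015 is ≥ 87 and < 90 → B+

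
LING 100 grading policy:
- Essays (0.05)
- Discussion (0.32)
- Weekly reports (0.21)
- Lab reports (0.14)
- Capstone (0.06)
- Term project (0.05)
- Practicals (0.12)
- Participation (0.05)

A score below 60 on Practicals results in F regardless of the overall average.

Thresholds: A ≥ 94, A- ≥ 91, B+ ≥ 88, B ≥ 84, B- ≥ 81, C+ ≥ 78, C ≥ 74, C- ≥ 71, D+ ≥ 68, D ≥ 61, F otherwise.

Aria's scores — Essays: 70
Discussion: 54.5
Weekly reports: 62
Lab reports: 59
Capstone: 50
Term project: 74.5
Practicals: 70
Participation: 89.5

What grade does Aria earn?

D

Practicals score 70 ≥ 60: minimum met.
Weighted total:
  Essays 70 × 0.05 = 3.5
  Discussion 54.5 × 0.32 = 17.44
  Weekly reports 62 × 0.21 = 13.02
  Lab reports 59 × 0.14 = 8.26
  Capstone 50 × 0.06 = 3
  Term project 74.5 × 0.05 = 3.725
  Practicals 70 × 0.12 = 8.4
  Participation 89.5 × 0.05 = 4.475
Sum = 61.82
61.82 is ≥ 61 and < 68 → D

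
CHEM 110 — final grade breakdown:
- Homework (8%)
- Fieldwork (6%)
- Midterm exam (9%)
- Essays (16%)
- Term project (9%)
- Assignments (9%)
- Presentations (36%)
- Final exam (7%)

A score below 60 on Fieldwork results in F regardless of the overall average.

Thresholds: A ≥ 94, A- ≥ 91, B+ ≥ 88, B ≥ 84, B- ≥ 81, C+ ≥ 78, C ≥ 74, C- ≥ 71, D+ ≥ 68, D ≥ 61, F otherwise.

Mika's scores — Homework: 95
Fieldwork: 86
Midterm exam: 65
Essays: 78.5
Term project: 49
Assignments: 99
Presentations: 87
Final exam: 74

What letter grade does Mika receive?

C+

Fieldwork score 86 ≥ 60: minimum met.
Weighted total:
  Homework 95 × 0.08 = 7.6
  Fieldwork 86 × 0.06 = 5.16
  Midterm exam 65 × 0.09 = 5.85
  Essays 78.5 × 0.16 = 12.56
  Term project 49 × 0.09 = 4.41
  Assignments 99 × 0.09 = 8.91
  Presentations 87 × 0.36 = 31.32
  Final exam 74 × 0.07 = 5.18
Sum = 80.99
80.99 is ≥ 78 and < 81 → C+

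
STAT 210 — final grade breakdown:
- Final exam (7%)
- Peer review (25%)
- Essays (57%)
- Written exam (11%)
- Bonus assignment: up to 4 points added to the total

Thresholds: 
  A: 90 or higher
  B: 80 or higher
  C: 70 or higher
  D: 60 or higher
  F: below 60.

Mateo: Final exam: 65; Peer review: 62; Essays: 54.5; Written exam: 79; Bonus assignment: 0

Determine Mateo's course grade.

F

Weighted total:
  Final exam 65 × 0.07 = 4.55
  Peer review 62 × 0.25 = 15.5
  Essays 54.5 × 0.57 = 31.065
  Written exam 79 × 0.11 = 8.69
Sum = 59.805
Bonus assignment: 59.805 + 0 = 59.805
59.805 < 60 → F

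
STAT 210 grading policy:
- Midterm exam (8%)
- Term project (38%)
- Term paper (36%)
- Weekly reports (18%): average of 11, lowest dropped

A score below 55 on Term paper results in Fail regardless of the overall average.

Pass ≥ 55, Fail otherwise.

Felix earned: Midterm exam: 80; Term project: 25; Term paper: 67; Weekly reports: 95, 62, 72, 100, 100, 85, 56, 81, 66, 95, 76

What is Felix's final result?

Fail

Weekly reports: drop 56 → average of remaining 10 = 832/10 = 83.2
Term paper score 67 ≥ 55: minimum met.
Weighted total:
  Midterm exam 80 × 0.08 = 6.4
  Term project 25 × 0.38 = 9.5
  Term paper 67 × 0.36 = 24.12
  Weekly reports 83.2 × 0.18 = 14.976
Sum = 54.996
54.996 < 55 → Fail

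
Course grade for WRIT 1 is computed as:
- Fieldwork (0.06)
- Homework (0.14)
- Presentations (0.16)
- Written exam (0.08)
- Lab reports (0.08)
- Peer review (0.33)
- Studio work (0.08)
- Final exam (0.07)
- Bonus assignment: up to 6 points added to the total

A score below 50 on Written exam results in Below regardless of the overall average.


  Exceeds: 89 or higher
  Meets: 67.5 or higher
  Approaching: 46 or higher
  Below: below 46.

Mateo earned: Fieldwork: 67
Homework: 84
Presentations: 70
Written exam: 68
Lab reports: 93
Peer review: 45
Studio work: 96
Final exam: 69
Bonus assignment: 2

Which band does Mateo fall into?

Meets

Written exam score 68 ≥ 50: minimum met.
Weighted total:
  Fieldwork 67 × 0.06 = 4.02
  Homework 84 × 0.14 = 11.76
  Presentations 70 × 0.16 = 11.2
  Written exam 68 × 0.08 = 5.44
  Lab reports 93 × 0.08 = 7.44
  Peer review 45 × 0.33 = 14.85
  Studio work 96 × 0.08 = 7.68
  Final exam 69 × 0.07 = 4.83
Sum = 67.22
Bonus assignment: 67.22 + 2 = 69.22
69.22 is ≥ 67.5 and < 89 → Meets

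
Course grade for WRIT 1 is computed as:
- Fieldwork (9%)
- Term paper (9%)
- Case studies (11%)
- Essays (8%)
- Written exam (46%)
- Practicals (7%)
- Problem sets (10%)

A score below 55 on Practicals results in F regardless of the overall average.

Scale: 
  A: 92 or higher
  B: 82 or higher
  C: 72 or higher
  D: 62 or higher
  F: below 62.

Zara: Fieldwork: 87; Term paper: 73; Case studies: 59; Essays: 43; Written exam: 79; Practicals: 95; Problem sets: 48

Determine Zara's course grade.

Practicals score 95 ≥ 55: minimum met.
Weighted total:
  Fieldwork 87 × 0.09 = 7.83
  Term paper 73 × 0.09 = 6.57
  Case studies 59 × 0.11 = 6.49
  Essays 43 × 0.08 = 3.44
  Written exam 79 × 0.46 = 36.34
  Practicals 95 × 0.07 = 6.65
  Problem sets 48 × 0.1 = 4.8
Sum = 72.12
72.12 is ≥ 72 and < 82 → C

C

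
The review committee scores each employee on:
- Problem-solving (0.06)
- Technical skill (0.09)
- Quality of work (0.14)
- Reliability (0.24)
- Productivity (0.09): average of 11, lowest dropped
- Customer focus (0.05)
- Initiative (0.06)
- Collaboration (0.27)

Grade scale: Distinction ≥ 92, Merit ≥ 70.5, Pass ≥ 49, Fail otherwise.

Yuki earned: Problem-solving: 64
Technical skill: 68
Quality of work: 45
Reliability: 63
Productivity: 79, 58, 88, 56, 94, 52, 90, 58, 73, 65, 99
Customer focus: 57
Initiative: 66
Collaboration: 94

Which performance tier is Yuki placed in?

Productivity: drop 52 → average of remaining 10 = 760/10 = 76
Weighted total:
  Problem-solving 64 × 0.06 = 3.84
  Technical skill 68 × 0.09 = 6.12
  Quality of work 45 × 0.14 = 6.3
  Reliability 63 × 0.24 = 15.12
  Productivity 76 × 0.09 = 6.84
  Customer focus 57 × 0.05 = 2.85
  Initiative 66 × 0.06 = 3.96
  Collaboration 94 × 0.27 = 25.38
Sum = 70.41
70.41 is ≥ 49 and < 70.5 → Pass

Pass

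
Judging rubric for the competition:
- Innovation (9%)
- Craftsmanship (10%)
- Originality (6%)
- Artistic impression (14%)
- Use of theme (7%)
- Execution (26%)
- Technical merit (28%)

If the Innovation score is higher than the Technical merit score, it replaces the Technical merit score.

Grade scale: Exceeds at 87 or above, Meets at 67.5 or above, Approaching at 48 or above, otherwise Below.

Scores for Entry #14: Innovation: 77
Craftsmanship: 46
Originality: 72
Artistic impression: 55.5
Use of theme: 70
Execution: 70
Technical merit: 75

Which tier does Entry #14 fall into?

Innovation (77) > Technical merit (75), so Technical merit counts as 77.
Weighted total:
  Innovation 77 × 0.09 = 6.93
  Craftsmanship 46 × 0.1 = 4.6
  Originality 72 × 0.06 = 4.32
  Artistic impression 55.5 × 0.14 = 7.77
  Use of theme 70 × 0.07 = 4.9
  Execution 70 × 0.26 = 18.2
  Technical merit 77 × 0.28 = 21.56
Sum = 68.28
68.28 is ≥ 67.5 and < 87 → Meets

Meets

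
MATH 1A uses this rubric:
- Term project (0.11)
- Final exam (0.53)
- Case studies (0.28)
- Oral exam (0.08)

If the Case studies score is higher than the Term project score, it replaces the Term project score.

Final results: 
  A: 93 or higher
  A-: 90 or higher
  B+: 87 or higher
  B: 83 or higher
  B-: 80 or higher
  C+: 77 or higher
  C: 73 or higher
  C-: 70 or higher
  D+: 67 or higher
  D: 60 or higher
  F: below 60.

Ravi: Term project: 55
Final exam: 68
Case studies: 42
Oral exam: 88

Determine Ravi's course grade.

D

Case studies (42) ≤ Term project (55), so Term project stays at 55.
Weighted total:
  Term project 55 × 0.11 = 6.05
  Final exam 68 × 0.53 = 36.04
  Case studies 42 × 0.28 = 11.76
  Oral exam 88 × 0.08 = 7.04
Sum = 60.89
60.89 is ≥ 60 and < 67 → D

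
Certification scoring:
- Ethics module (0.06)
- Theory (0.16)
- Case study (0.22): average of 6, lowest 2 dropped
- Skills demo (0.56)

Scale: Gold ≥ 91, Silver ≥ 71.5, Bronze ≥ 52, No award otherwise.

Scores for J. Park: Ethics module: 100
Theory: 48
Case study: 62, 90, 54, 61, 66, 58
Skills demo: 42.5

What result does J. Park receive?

Case study: drop 54, 58 → average of remaining 4 = 279/4 = 69.75
Weighted total:
  Ethics module 100 × 0.06 = 6
  Theory 48 × 0.16 = 7.68
  Case study 69.75 × 0.22 = 15.345
  Skills demo 42.5 × 0.56 = 23.8
Sum = 52.825
52.825 is ≥ 52 and < 71.5 → Bronze

Bronze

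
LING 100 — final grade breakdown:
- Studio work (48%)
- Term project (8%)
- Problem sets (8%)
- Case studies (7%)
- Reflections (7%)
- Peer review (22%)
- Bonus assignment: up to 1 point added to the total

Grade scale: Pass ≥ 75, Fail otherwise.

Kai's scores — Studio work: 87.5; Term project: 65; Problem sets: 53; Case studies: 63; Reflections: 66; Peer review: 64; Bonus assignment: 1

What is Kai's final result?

Pass

Weighted total:
  Studio work 87.5 × 0.48 = 42
  Term project 65 × 0.08 = 5.2
  Problem sets 53 × 0.08 = 4.24
  Case studies 63 × 0.07 = 4.41
  Reflections 66 × 0.07 = 4.62
  Peer review 64 × 0.22 = 14.08
Sum = 74.55
Bonus assignment: 74.55 + 1 = 75.55
75.55 ≥ 75 → Pass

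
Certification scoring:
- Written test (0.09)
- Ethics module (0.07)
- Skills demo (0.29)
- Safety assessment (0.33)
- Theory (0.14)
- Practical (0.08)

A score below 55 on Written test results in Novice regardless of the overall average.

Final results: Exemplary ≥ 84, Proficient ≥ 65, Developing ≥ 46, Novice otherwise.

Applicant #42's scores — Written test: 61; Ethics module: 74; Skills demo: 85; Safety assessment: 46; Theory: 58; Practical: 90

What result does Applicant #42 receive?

Proficient

Written test score 61 ≥ 55: minimum met.
Weighted total:
  Written test 61 × 0.09 = 5.49
  Ethics module 74 × 0.07 = 5.18
  Skills demo 85 × 0.29 = 24.65
  Safety assessment 46 × 0.33 = 15.18
  Theory 58 × 0.14 = 8.12
  Practical 90 × 0.08 = 7.2
Sum = 65.82
65.82 is ≥ 65 and < 84 → Proficient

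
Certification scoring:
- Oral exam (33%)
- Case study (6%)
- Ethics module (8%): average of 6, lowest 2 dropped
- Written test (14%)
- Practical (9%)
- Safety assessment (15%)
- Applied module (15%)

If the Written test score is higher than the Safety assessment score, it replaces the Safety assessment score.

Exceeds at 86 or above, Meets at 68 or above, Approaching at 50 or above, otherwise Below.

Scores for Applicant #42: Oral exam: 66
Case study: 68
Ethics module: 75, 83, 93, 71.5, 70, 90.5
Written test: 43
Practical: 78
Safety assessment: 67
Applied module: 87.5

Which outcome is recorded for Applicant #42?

Meets

Ethics module: drop 70, 71.5 → average of remaining 4 = 341.5/4 = 85.375
Written test (43) ≤ Safety assessment (67), so Safety assessment stays at 67.
Weighted total:
  Oral exam 66 × 0.33 = 21.78
  Case study 68 × 0.06 = 4.08
  Ethics module 85.375 × 0.08 = 6.83
  Written test 43 × 0.14 = 6.02
  Practical 78 × 0.09 = 7.02
  Safety assessment 67 × 0.15 = 10.05
  Applied module 87.5 × 0.15 = 13.125
Sum = 68.905
68.905 is ≥ 68 and < 86 → Meets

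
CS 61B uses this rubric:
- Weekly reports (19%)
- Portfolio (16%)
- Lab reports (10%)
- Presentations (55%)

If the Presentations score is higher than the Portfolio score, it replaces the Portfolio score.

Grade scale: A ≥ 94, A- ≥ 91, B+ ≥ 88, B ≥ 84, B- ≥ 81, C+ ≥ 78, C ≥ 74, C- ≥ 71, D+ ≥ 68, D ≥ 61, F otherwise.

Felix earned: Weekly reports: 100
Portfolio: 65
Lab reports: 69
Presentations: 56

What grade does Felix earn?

D

Presentations (56) ≤ Portfolio (65), so Portfolio stays at 65.
Weighted total:
  Weekly reports 100 × 0.19 = 19
  Portfolio 65 × 0.16 = 10.4
  Lab reports 69 × 0.1 = 6.9
  Presentations 56 × 0.55 = 30.8
Sum = 67.1
67.1 is ≥ 61 and < 68 → D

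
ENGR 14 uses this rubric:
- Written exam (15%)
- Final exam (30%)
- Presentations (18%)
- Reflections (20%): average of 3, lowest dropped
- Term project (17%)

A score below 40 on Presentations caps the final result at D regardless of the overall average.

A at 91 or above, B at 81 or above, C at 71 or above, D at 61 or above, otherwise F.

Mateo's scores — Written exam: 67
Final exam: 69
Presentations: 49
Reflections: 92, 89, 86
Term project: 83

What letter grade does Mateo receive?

Reflections: drop 86 → average of remaining 2 = 181/2 = 90.5
Presentations score 49 ≥ 40: minimum met.
Weighted total:
  Written exam 67 × 0.15 = 10.05
  Final exam 69 × 0.3 = 20.7
  Presentations 49 × 0.18 = 8.82
  Reflections 90.5 × 0.2 = 18.1
  Term project 83 × 0.17 = 14.11
Sum = 71.78
71.78 is ≥ 71 and < 81 → C

C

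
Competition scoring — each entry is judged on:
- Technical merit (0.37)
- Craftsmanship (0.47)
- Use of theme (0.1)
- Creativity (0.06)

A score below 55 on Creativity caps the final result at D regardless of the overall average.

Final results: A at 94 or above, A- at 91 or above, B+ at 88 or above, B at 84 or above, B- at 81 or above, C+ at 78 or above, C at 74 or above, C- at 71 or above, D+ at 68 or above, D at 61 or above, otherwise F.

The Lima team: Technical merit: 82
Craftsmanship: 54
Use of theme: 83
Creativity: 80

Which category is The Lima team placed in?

Creativity score 80 ≥ 55: minimum met.
Weighted total:
  Technical merit 82 × 0.37 = 30.34
  Craftsmanship 54 × 0.47 = 25.38
  Use of theme 83 × 0.1 = 8.3
  Creativity 80 × 0.06 = 4.8
Sum = 68.82
68.82 is ≥ 68 and < 71 → D+

D+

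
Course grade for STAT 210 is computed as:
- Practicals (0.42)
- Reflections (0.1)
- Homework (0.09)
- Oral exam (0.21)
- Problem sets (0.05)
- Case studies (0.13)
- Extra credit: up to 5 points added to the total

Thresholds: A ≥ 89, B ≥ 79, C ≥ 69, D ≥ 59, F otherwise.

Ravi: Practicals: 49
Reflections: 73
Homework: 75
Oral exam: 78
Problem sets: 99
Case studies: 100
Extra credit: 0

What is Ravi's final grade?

Weighted total:
  Practicals 49 × 0.42 = 20.58
  Reflections 73 × 0.1 = 7.3
  Homework 75 × 0.09 = 6.75
  Oral exam 78 × 0.21 = 16.38
  Problem sets 99 × 0.05 = 4.95
  Case studies 100 × 0.13 = 13
Sum = 68.96
Extra credit: 68.96 + 0 = 68.96
68.96 is ≥ 59 and < 69 → D

D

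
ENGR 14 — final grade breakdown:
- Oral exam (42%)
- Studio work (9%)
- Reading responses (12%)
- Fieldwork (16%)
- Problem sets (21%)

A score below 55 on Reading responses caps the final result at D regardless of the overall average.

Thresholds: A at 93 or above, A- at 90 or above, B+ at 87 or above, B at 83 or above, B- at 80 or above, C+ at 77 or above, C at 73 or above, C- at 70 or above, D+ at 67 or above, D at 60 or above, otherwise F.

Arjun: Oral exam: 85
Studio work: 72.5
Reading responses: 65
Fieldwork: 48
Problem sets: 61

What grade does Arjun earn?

Reading responses score 65 ≥ 55: minimum met.
Weighted total:
  Oral exam 85 × 0.42 = 35.7
  Studio work 72.5 × 0.09 = 6.525
  Reading responses 65 × 0.12 = 7.8
  Fieldwork 48 × 0.16 = 7.68
  Problem sets 61 × 0.21 = 12.81
Sum = 70.515
70.515 is ≥ 70 and < 73 → C-

C-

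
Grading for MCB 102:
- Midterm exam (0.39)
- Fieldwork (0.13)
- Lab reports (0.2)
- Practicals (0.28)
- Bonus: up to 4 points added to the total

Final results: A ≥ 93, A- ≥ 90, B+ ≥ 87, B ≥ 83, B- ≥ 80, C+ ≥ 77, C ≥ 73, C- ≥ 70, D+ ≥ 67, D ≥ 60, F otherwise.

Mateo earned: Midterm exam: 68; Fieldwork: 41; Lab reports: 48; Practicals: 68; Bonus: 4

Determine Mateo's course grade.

D

Weighted total:
  Midterm exam 68 × 0.39 = 26.52
  Fieldwork 41 × 0.13 = 5.33
  Lab reports 48 × 0.2 = 9.6
  Practicals 68 × 0.28 = 19.04
Sum = 60.49
Bonus: 60.49 + 4 = 64.49
64.49 is ≥ 60 and < 67 → D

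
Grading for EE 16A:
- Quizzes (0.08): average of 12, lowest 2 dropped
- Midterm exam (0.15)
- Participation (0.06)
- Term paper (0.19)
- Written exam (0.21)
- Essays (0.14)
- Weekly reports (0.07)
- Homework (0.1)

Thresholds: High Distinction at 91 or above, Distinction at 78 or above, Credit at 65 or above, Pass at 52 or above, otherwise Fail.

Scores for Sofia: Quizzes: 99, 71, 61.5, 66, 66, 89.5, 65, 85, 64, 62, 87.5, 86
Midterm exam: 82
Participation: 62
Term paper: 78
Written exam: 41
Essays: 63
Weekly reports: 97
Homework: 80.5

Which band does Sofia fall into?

Credit

Quizzes: drop 61.5, 62 → average of remaining 10 = 779/10 = 77.9
Weighted total:
  Quizzes 77.9 × 0.08 = 6.232
  Midterm exam 82 × 0.15 = 12.3
  Participation 62 × 0.06 = 3.72
  Term paper 78 × 0.19 = 14.82
  Written exam 41 × 0.21 = 8.61
  Essays 63 × 0.14 = 8.82
  Weekly reports 97 × 0.07 = 6.79
  Homework 80.5 × 0.1 = 8.05
Sum = 69.342
69.342 is ≥ 65 and < 78 → Credit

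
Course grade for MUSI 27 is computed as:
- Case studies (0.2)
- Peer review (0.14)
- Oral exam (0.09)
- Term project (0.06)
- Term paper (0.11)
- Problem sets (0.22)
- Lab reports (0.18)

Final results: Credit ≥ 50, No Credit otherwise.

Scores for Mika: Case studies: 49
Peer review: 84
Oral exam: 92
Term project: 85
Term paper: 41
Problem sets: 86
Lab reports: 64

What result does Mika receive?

Credit

Weighted total:
  Case studies 49 × 0.2 = 9.8
  Peer review 84 × 0.14 = 11.76
  Oral exam 92 × 0.09 = 8.28
  Term project 85 × 0.06 = 5.1
  Term paper 41 × 0.11 = 4.51
  Problem sets 86 × 0.22 = 18.92
  Lab reports 64 × 0.18 = 11.52
Sum = 69.89
69.89 ≥ 50 → Credit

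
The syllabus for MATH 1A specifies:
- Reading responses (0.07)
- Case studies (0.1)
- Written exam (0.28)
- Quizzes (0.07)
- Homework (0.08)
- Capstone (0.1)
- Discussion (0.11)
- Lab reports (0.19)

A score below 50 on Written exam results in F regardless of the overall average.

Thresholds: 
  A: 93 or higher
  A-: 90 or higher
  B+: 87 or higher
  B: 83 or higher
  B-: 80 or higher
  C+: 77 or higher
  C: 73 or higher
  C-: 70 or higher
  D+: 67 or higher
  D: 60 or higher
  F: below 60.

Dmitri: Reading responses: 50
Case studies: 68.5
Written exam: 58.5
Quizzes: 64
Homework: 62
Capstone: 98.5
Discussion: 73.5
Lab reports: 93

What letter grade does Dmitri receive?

C-

Written exam score 58.5 ≥ 50: minimum met.
Weighted total:
  Reading responses 50 × 0.07 = 3.5
  Case studies 68.5 × 0.1 = 6.85
  Written exam 58.5 × 0.28 = 16.38
  Quizzes 64 × 0.07 = 4.48
  Homework 62 × 0.08 = 4.96
  Capstone 98.5 × 0.1 = 9.85
  Discussion 73.5 × 0.11 = 8.085
  Lab reports 93 × 0.19 = 17.67
Sum = 71.775
71.775 is ≥ 70 and < 73 → C-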